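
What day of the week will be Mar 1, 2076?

January 1, 2076 is a Wednesday.
March 1 is day 61 of the year, i.e. 60 days after Jan 1.
60 mod 7 = 4, so advance 4 weekdays from Wednesday: Sunday.

Sunday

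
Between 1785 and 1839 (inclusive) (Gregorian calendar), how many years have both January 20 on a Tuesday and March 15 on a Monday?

Check each year's weekday for January 20 and March 15:
  1785: Thu/Tue  1786: Fri/Wed  1787: Sat/Thu  1788: Sun/Sat  1789: Tue/Sun  1790: Wed/Mon  1791: Thu/Tue  1792: Fri/Thu  1793: Sun/Fri  1794: Mon/Sat  1795: Tue/Sun  1796: Wed/Tue  1797: Fri/Wed  1798: Sat/Thu  …(27 more)…  1826: Fri/Wed  1827: Sat/Thu  1828: Sun/Sat  1829: Tue/Sun  1830: Wed/Mon  1831: Thu/Tue  1832: Fri/Thu  1833: Sun/Fri  1834: Mon/Sat  1835: Tue/Sun  1836: Wed/Tue  1837: Fri/Wed  1838: Sat/Thu  1839: Sun/Fri
Both conditions hold in: 1824 — 1.

1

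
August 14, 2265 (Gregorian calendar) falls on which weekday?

January 1, 2265 is a Sunday.
August 14 is day 226 of the year, i.e. 225 days after Jan 1.
225 mod 7 = 1, so advance 1 weekday from Sunday: Monday.

Monday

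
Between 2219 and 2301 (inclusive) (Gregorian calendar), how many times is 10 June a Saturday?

Track 10 June's weekday year by year (advancing +1, or +2 across a Feb 29):
  2219: Thu  2220: Sat (+2) ✓  2221: Sun (+1)  2222: Mon (+1)  2223: Tue (+1)
  2224: Thu (+2)  2225: Fri (+1)  2226: Sat (+1) ✓  2227: Sun (+1)  2228: Tue (+2)
  2229: Wed (+1)  2230: Thu (+1)  2231: Fri (+1)  2232: Sun (+2)  … (55 more years) …
  2288: Sun (+2)  2289: Mon (+1)  2290: Tue (+1)  2291: Wed (+1)  2292: Fri (+2)
  2293: Sat (+1) ✓  2294: Sun (+1)  2295: Mon (+1)  2296: Wed (+2)  2297: Thu (+1)
  2298: Fri (+1)  2299: Sat (+1) ✓  2300: Sun (+1)  2301: Mon (+1)
Saturday years: 2220, 2226, 2237, 2243, 2248, 2254, 2265, 2271, 2276, 2282, 2293, 2299 — 12 in total.

12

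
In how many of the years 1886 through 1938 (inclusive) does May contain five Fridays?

May has 31 days; it has five Fridays when Friday falls among the first (month-length − 28) days — i.e. when May 1 is one of Friday/Thursday/Wednesday.
May 1 by year: 1886:Sat 1887:Sun 1888:Tue 1889:Wed✓ 1890:Thu✓ 1891:Fri✓ 1892:Sun 1893:Mon 1894:Tue 1895:Wed✓ 1896:Fri✓ 1897:Sat 1898:Sun 1899:Mon 1900:Tue …(23 more)… 1924:Thu✓ 1925:Fri✓ 1926:Sat 1927:Sun 1928:Tue 1929:Wed✓ 1930:Thu✓ 1931:Fri✓ 1932:Sun 1933:Mon 1934:Tue 1935:Wed✓ 1936:Fri✓ 1937:Sat 1938:Sun
Years with five Fridays: 1889, 1890, 1891, 1895, 1896, 1901, 1902, 1903, 1907, 1908, 1912, 1913, 1914, 1918, 1919, 1924, 1925, 1929, 1930, 1931, 1935, 1936 → 22.

22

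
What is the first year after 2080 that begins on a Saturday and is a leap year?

2084

Jan 1 advances by 2 weekdays after a leap year and by 1 after a common year.
2080: Jan 1 is Monday (leap).
2081: Wednesday
2082: Thursday
2083: Friday
2084: Saturday (leap)
2084 begins on a Saturday and is a leap year.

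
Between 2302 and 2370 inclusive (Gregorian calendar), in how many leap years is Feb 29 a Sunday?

Leap years in 2302–2370: 17 of them.
Feb 29 weekday advances by 5 (mod 7) from one leap year to the next four years later (or differs when a century non-leap intervenes).
Leap-day weekdays: 2304:Mon 2308:Sat 2312:Thu 2316:Tue 2320:Sun✓ 2324:Fri 2328:Wed 2332:Mon 2336:Sat 2340:Thu 2344:Tue 2348:Sun✓ 2352:Fri 2356:Wed 2360:Mon 2364:Sat 2368:Thu
Sunday: 2320, 2348 → 2.

2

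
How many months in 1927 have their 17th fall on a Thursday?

Check the 17th of each month of 1927: Jan 17: Mon, Feb 17: Thu, Mar 17: Thu, Apr 17: Sun, May 17: Tue, Jun 17: Fri, Jul 17: Sun, Aug 17: Wed, Sep 17: Sat, Oct 17: Mon, Nov 17: Thu, Dec 17: Sat.
Thursday occurs in February, March, November — 3 months.

3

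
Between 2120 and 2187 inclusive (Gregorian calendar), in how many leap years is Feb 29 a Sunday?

3

Leap years in 2120–2187: 17 of them.
Feb 29 weekday advances by 5 (mod 7) from one leap year to the next four years later (or differs when a century non-leap intervenes).
Leap-day weekdays: 2120:Thu 2124:Tue 2128:Sun✓ 2132:Fri 2136:Wed 2140:Mon 2144:Sat 2148:Thu 2152:Tue 2156:Sun✓ 2160:Fri 2164:Wed 2168:Mon 2172:Sat 2176:Thu 2180:Tue 2184:Sun✓
Sunday: 2128, 2156, 2184 → 3.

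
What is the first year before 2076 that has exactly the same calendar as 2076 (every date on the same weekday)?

2048

Two years share a calendar iff Jan 1 falls on the same weekday and both are leap or both are common. 2076: Jan 1 is Wednesday, leap year.
2075: Jan 1 Tuesday, common
2074: Jan 1 Monday, common
2073: Jan 1 Sunday, common
2072: Jan 1 Friday, leap
2071: Jan 1 Thursday, common
2070: Jan 1 Wednesday, common
2069: Jan 1 Tuesday, common
2068: Jan 1 Sunday, leap
2067: Jan 1 Saturday, common
2066: Jan 1 Friday, common
2065: Jan 1 Thursday, common
2064: Jan 1 Tuesday, leap
2063: Jan 1 Monday, common
2062: Jan 1 Sunday, common
2061: Jan 1 Saturday, common
2060: Jan 1 Thursday, leap
2059: Jan 1 Wednesday, common
2058: Jan 1 Tuesday, common
2057: Jan 1 Monday, common
2056: Jan 1 Saturday, leap
2055: Jan 1 Friday, common
2054: Jan 1 Thursday, common
2053: Jan 1 Wednesday, common
2052: Jan 1 Monday, leap
2051: Jan 1 Sunday, common
2050: Jan 1 Saturday, common
2049: Jan 1 Friday, common
2048: Jan 1 Wednesday, leap
2048 matches on both conditions.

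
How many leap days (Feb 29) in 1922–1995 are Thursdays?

Leap years in 1922–1995: 18 of them.
Feb 29 weekday advances by 5 (mod 7) from one leap year to the next four years later (or differs when a century non-leap intervenes).
Leap-day weekdays: 1924:Fri 1928:Wed 1932:Mon 1936:Sat 1940:Thu✓ 1944:Tue 1948:Sun 1952:Fri 1956:Wed 1960:Mon 1964:Sat 1968:Thu✓ 1972:Tue 1976:Sun 1980:Fri 1984:Wed 1988:Mon 1992:Sat
Thursday: 1940, 1968 → 2.

2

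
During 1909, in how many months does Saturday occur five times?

4

A month of length L has five Saturdays iff its first Saturday is on day ≤ L−28 (so day 1–3 in a 31-day month, 1–2 in a 30-day month, day 1 in a leap February).
Checking each month of 1909: Jan starts Fri (31d) ✓; Feb starts Mon (28d); Mar starts Mon (31d); Apr starts Thu (30d); May starts Sat (31d) ✓; Jun starts Tue (30d); Jul starts Thu (31d) ✓; Aug starts Sun (31d); Sep starts Wed (30d); Oct starts Fri (31d) ✓; Nov starts Mon (30d); Dec starts Wed (31d).
Five-Saturday months: January, May, July, October → 4.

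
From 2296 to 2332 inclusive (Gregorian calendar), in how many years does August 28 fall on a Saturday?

5

Track August 28's weekday year by year (advancing +1, or +2 across a Feb 29):
  2296: Fri  2297: Sat (+1) ✓  2298: Sun (+1)  2299: Mon (+1)  2300: Tue (+1)
  2301: Wed (+1)  2302: Thu (+1)  2303: Fri (+1)  2304: Sun (+2)  2305: Mon (+1)
  2306: Tue (+1)  2307: Wed (+1)  2308: Fri (+2)  2309: Sat (+1) ✓  … (9 more years) …
  2319: Thu (+1)  2320: Sat (+2) ✓  2321: Sun (+1)  2322: Mon (+1)  2323: Tue (+1)
  2324: Thu (+2)  2325: Fri (+1)  2326: Sat (+1) ✓  2327: Sun (+1)  2328: Tue (+2)
  2329: Wed (+1)  2330: Thu (+1)  2331: Fri (+1)  2332: Sun (+2)
Saturday years: 2297, 2309, 2315, 2320, 2326 — 5 in total.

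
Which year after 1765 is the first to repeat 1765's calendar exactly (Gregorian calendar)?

1771

Two years share a calendar iff Jan 1 falls on the same weekday and both are leap or both are common. 1765: Jan 1 is Tuesday, common year.
1766: Jan 1 Wednesday, common
1767: Jan 1 Thursday, common
1768: Jan 1 Friday, leap
1769: Jan 1 Sunday, common
1770: Jan 1 Monday, common
1771: Jan 1 Tuesday, common
1771 matches on both conditions.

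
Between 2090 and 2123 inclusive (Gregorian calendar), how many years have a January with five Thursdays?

14

January has 31 days; it has five Thursdays when Thursday falls among the first (month-length − 28) days — i.e. when January 1 is one of Thursday/Wednesday/Tuesday.
January 1 by year: 2090:Sun 2091:Mon 2092:Tue✓ 2093:Thu✓ 2094:Fri 2095:Sat 2096:Sun 2097:Tue✓ 2098:Wed✓ 2099:Thu✓ 2100:Fri 2101:Sat 2102:Sun 2103:Mon 2104:Tue✓ …(4 more)… 2109:Tue✓ 2110:Wed✓ 2111:Thu✓ 2112:Fri 2113:Sun 2114:Mon 2115:Tue✓ 2116:Wed✓ 2117:Fri 2118:Sat 2119:Sun 2120:Mon 2121:Wed✓ 2122:Thu✓ 2123:Fri
Years with five Thursdays: 2092, 2093, 2097, 2098, 2099, 2104, 2105, 2109, 2110, 2111, 2115, 2116, 2121, 2122 → 14.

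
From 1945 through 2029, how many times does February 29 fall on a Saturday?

Leap years in 1945–2029: 21 of them.
Feb 29 weekday advances by 5 (mod 7) from one leap year to the next four years later (or differs when a century non-leap intervenes).
Leap-day weekdays: 1948:Sun 1952:Fri 1956:Wed 1960:Mon 1964:Sat✓ 1968:Thu 1972:Tue 1976:Sun 1980:Fri 1984:Wed 1988:Mon 1992:Sat✓ 1996:Thu 2000:Tue 2004:Sun 2008:Fri 2012:Wed 2016:Mon 2020:Sat✓ 2024:Thu 2028:Tue
Saturday: 1964, 1992, 2020 → 3.

3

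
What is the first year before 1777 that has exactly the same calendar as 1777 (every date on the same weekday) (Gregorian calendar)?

1766

Two years share a calendar iff Jan 1 falls on the same weekday and both are leap or both are common. 1777: Jan 1 is Wednesday, common year.
1776: Jan 1 Monday, leap
1775: Jan 1 Sunday, common
1774: Jan 1 Saturday, common
1773: Jan 1 Friday, common
1772: Jan 1 Wednesday, leap
1771: Jan 1 Tuesday, common
1770: Jan 1 Monday, common
1769: Jan 1 Sunday, common
1768: Jan 1 Friday, leap
1767: Jan 1 Thursday, common
1766: Jan 1 Wednesday, common
1766 matches on both conditions.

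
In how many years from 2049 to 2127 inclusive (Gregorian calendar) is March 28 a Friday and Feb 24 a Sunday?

Check each year's weekday for March 28 and Feb 24:
  2049: Sun/Wed  2050: Mon/Thu  2051: Tue/Fri  2052: Thu/Sat  2053: Fri/Mon  2054: Sat/Tue  2055: Sun/Wed  2056: Tue/Thu  2057: Wed/Sat  2058: Thu/Sun  2059: Fri/Mon  2060: Sun/Tue  2061: Mon/Thu  2062: Tue/Fri  …(51 more)…  2114: Wed/Sat  2115: Thu/Sun  2116: Sat/Mon  2117: Sun/Wed  2118: Mon/Thu  2119: Tue/Fri  2120: Thu/Sat  2121: Fri/Mon  2122: Sat/Tue  2123: Sun/Wed  2124: Tue/Thu  2125: Wed/Sat  2126: Thu/Sun  2127: Fri/Mon
Both conditions hold in: 2064, 2092, 2104 — 3.

3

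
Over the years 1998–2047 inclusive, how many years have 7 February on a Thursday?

Track 7 February's weekday year by year (advancing +1, or +2 across a Feb 29):
  1998: Sat  1999: Sun (+1)  2000: Mon (+1)  2001: Wed (+2)  2002: Thu (+1) ✓
  2003: Fri (+1)  2004: Sat (+1)  2005: Mon (+2)  2006: Tue (+1)  2007: Wed (+1)
  2008: Thu (+1) ✓  2009: Sat (+2)  2010: Sun (+1)  2011: Mon (+1)  … (22 more years) …
  2034: Tue (+1)  2035: Wed (+1)  2036: Thu (+1) ✓  2037: Sat (+2)  2038: Sun (+1)
  2039: Mon (+1)  2040: Tue (+1)  2041: Thu (+2) ✓  2042: Fri (+1)  2043: Sat (+1)
  2044: Sun (+1)  2045: Tue (+2)  2046: Wed (+1)  2047: Thu (+1) ✓
Thursday years: 2002, 2008, 2013, 2019, 2030, 2036, 2041, 2047 — 8 in total.

8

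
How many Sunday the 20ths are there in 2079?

Check the 20th of each month of 2079: Jan 20: Fri, Feb 20: Mon, Mar 20: Mon, Apr 20: Thu, May 20: Sat, Jun 20: Tue, Jul 20: Thu, Aug 20: Sun, Sep 20: Wed, Oct 20: Fri, Nov 20: Mon, Dec 20: Wed.
Sunday occurs in August — 1 month.

1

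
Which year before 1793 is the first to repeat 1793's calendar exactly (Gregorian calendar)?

Two years share a calendar iff Jan 1 falls on the same weekday and both are leap or both are common. 1793: Jan 1 is Tuesday, common year.
1792: Jan 1 Sunday, leap
1791: Jan 1 Saturday, common
1790: Jan 1 Friday, common
1789: Jan 1 Thursday, common
1788: Jan 1 Tuesday, leap
1787: Jan 1 Monday, common
1786: Jan 1 Sunday, common
1785: Jan 1 Saturday, common
1784: Jan 1 Thursday, leap
1783: Jan 1 Wednesday, common
1782: Jan 1 Tuesday, common
1782 matches on both conditions.

1782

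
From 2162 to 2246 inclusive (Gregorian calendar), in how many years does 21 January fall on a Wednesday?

12

Track 21 January's weekday year by year (advancing +1, or +2 across a Feb 29):
  2162: Thu  2163: Fri (+1)  2164: Sat (+1)  2165: Mon (+2)  2166: Tue (+1)
  2167: Wed (+1) ✓  2168: Thu (+1)  2169: Sat (+2)  2170: Sun (+1)  2171: Mon (+1)
  2172: Tue (+1)  2173: Thu (+2)  2174: Fri (+1)  2175: Sat (+1)  … (57 more years) …
  2233: Mon (+2)  2234: Tue (+1)  2235: Wed (+1) ✓  2236: Thu (+1)  2237: Sat (+2)
  2238: Sun (+1)  2239: Mon (+1)  2240: Tue (+1)  2241: Thu (+2)  2242: Fri (+1)
  2243: Sat (+1)  2244: Sun (+1)  2245: Tue (+2)  2246: Wed (+1) ✓
Wednesday years: 2167, 2178, 2184, 2189, 2195, 2201, 2207, 2218, 2224, 2229, 2235, 2246 — 12 in total.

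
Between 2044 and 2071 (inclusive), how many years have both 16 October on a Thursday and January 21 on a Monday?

Check each year's weekday for 16 October and January 21:
  2044: Sun/Thu  2045: Mon/Sat  2046: Tue/Sun  2047: Wed/Mon  2048: Fri/Tue  2049: Sat/Thu  2050: Sun/Fri  2051: Mon/Sat  2052: Wed/Sun  2053: Thu/Tue  2054: Fri/Wed  2055: Sat/Thu  2056: Mon/Fri  2057: Tue/Sun  2058: Wed/Mon  2059: Thu/Tue  2060: Sat/Wed  2061: Sun/Fri  2062: Mon/Sat  2063: Tue/Sun  2064: Thu/Mon ✓  2065: Fri/Wed  2066: Sat/Thu  2067: Sun/Fri  2068: Tue/Sat  2069: Wed/Mon  2070: Thu/Tue  2071: Fri/Wed
Both conditions hold in: 2064 — 1.

1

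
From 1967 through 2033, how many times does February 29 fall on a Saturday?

2

Leap years in 1967–2033: 17 of them.
Feb 29 weekday advances by 5 (mod 7) from one leap year to the next four years later (or differs when a century non-leap intervenes).
Leap-day weekdays: 1968:Thu 1972:Tue 1976:Sun 1980:Fri 1984:Wed 1988:Mon 1992:Sat✓ 1996:Thu 2000:Tue 2004:Sun 2008:Fri 2012:Wed 2016:Mon 2020:Sat✓ 2024:Thu 2028:Tue 2032:Sun
Saturday: 1992, 2020 → 2.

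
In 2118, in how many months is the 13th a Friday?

Check the 13th of each month of 2118: Jan 13: Thu, Feb 13: Sun, Mar 13: Sun, Apr 13: Wed, May 13: Fri, Jun 13: Mon, Jul 13: Wed, Aug 13: Sat, Sep 13: Tue, Oct 13: Thu, Nov 13: Sun, Dec 13: Tue.
Friday occurs in May — 1 month.

1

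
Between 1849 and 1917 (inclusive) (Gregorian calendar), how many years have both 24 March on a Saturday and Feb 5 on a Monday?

Check each year's weekday for 24 March and Feb 5:
  1849: Sat/Mon ✓  1850: Sun/Tue  1851: Mon/Wed  1852: Wed/Thu  1853: Thu/Sat  1854: Fri/Sun  1855: Sat/Mon ✓  1856: Mon/Tue  1857: Tue/Thu  1858: Wed/Fri  1859: Thu/Sat  1860: Sat/Sun  1861: Sun/Tue  1862: Mon/Wed  …(41 more)…  1904: Thu/Fri  1905: Fri/Sun  1906: Sat/Mon ✓  1907: Sun/Tue  1908: Tue/Wed  1909: Wed/Fri  1910: Thu/Sat  1911: Fri/Sun  1912: Sun/Mon  1913: Mon/Wed  1914: Tue/Thu  1915: Wed/Fri  1916: Fri/Sat  1917: Sat/Mon ✓
Both conditions hold in: 1849, 1855, 1866, 1877, 1883, 1894, 1900, 1906, 1917 — 9.

9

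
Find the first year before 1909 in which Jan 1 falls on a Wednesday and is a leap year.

Jan 1 advances by 2 weekdays after a leap year and by 1 after a common year.
1909: Jan 1 is Friday.
1908: Wednesday (leap)
1908 begins on a Wednesday and is a leap year.

1908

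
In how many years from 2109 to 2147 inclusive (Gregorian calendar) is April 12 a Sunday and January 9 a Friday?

4

Check each year's weekday for April 12 and January 9:
  2109: Fri/Wed  2110: Sat/Thu  2111: Sun/Fri ✓  2112: Tue/Sat  2113: Wed/Mon  2114: Thu/Tue  2115: Fri/Wed  2116: Sun/Thu  2117: Mon/Sat  2118: Tue/Sun  2119: Wed/Mon  2120: Fri/Tue  2121: Sat/Thu  2122: Sun/Fri ✓  …(11 more)…  2134: Mon/Sat  2135: Tue/Sun  2136: Thu/Mon  2137: Fri/Wed  2138: Sat/Thu  2139: Sun/Fri ✓  2140: Tue/Sat  2141: Wed/Mon  2142: Thu/Tue  2143: Fri/Wed  2144: Sun/Thu  2145: Mon/Sat  2146: Tue/Sun  2147: Wed/Mon
Both conditions hold in: 2111, 2122, 2133, 2139 — 4.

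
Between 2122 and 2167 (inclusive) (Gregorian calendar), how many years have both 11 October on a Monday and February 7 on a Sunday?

5

Check each year's weekday for 11 October and February 7:
  2122: Sun/Sat  2123: Mon/Sun ✓  2124: Wed/Mon  2125: Thu/Wed  2126: Fri/Thu  2127: Sat/Fri  2128: Mon/Sat  2129: Tue/Mon  2130: Wed/Tue  2131: Thu/Wed  2132: Sat/Thu  2133: Sun/Sat  2134: Mon/Sun ✓  2135: Tue/Mon  …(18 more)…  2154: Fri/Thu  2155: Sat/Fri  2156: Mon/Sat  2157: Tue/Mon  2158: Wed/Tue  2159: Thu/Wed  2160: Sat/Thu  2161: Sun/Sat  2162: Mon/Sun ✓  2163: Tue/Mon  2164: Thu/Tue  2165: Fri/Thu  2166: Sat/Fri  2167: Sun/Sat
Both conditions hold in: 2123, 2134, 2145, 2151, 2162 — 5.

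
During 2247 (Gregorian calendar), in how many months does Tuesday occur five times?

A month of length L has five Tuesdays iff its first Tuesday is on day ≤ L−28 (so day 1–3 in a 31-day month, 1–2 in a 30-day month, day 1 in a leap February).
Checking each month of 2247: Jan starts Fri (31d); Feb starts Mon (28d); Mar starts Mon (31d) ✓; Apr starts Thu (30d); May starts Sat (31d); Jun starts Tue (30d) ✓; Jul starts Thu (31d); Aug starts Sun (31d) ✓; Sep starts Wed (30d); Oct starts Fri (31d); Nov starts Mon (30d) ✓; Dec starts Wed (31d).
Five-Tuesday months: March, June, August, November → 4.

4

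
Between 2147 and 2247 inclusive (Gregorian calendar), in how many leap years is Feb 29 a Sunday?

Leap years in 2147–2247: 24 of them.
Feb 29 weekday advances by 5 (mod 7) from one leap year to the next four years later (or differs when a century non-leap intervenes).
Leap-day weekdays: 2148:Thu 2152:Tue 2156:Sun✓ 2160:Fri 2164:Wed 2168:Mon 2172:Sat 2176:Thu 2180:Tue 2184:Sun✓ 2188:Fri 2192:Wed 2196:Mon 2204:Wed 2208:Mon 2212:Sat 2216:Thu 2220:Tue 2224:Sun✓ 2228:Fri 2232:Wed 2236:Mon 2240:Sat 2244:Thu
Sunday: 2156, 2184, 2224 → 3.

3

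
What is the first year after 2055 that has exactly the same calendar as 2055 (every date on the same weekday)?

Two years share a calendar iff Jan 1 falls on the same weekday and both are leap or both are common. 2055: Jan 1 is Friday, common year.
2056: Jan 1 Saturday, leap
2057: Jan 1 Monday, common
2058: Jan 1 Tuesday, common
2059: Jan 1 Wednesday, common
2060: Jan 1 Thursday, leap
2061: Jan 1 Saturday, common
2062: Jan 1 Sunday, common
2063: Jan 1 Monday, common
2064: Jan 1 Tuesday, leap
2065: Jan 1 Thursday, common
2066: Jan 1 Friday, common
2066 matches on both conditions.

2066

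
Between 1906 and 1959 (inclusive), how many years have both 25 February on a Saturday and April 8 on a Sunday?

Check each year's weekday for 25 February and April 8:
  1906: Sun/Sun  1907: Mon/Mon  1908: Tue/Wed  1909: Thu/Thu  1910: Fri/Fri  1911: Sat/Sat  1912: Sun/Mon  1913: Tue/Tue  1914: Wed/Wed  1915: Thu/Thu  1916: Fri/Sat  1917: Sun/Sun  1918: Mon/Mon  1919: Tue/Tue  …(26 more)…  1946: Mon/Mon  1947: Tue/Tue  1948: Wed/Thu  1949: Fri/Fri  1950: Sat/Sat  1951: Sun/Sun  1952: Mon/Tue  1953: Wed/Wed  1954: Thu/Thu  1955: Fri/Fri  1956: Sat/Sun ✓  1957: Mon/Mon  1958: Tue/Tue  1959: Wed/Wed
Both conditions hold in: 1928, 1956 — 2.

2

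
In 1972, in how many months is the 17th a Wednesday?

1

Check the 17th of each month of 1972: Jan 17: Mon, Feb 17: Thu, Mar 17: Fri, Apr 17: Mon, May 17: Wed, Jun 17: Sat, Jul 17: Mon, Aug 17: Thu, Sep 17: Sun, Oct 17: Tue, Nov 17: Fri, Dec 17: Sun.
Wednesday occurs in May — 1 month.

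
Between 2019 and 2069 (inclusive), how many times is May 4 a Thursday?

Track May 4's weekday year by year (advancing +1, or +2 across a Feb 29):
  2019: Sat  2020: Mon (+2)  2021: Tue (+1)  2022: Wed (+1)  2023: Thu (+1) ✓
  2024: Sat (+2)  2025: Sun (+1)  2026: Mon (+1)  2027: Tue (+1)  2028: Thu (+2) ✓
  2029: Fri (+1)  2030: Sat (+1)  2031: Sun (+1)  2032: Tue (+2)  … (23 more years) …
  2056: Thu (+2) ✓  2057: Fri (+1)  2058: Sat (+1)  2059: Sun (+1)  2060: Tue (+2)
  2061: Wed (+1)  2062: Thu (+1) ✓  2063: Fri (+1)  2064: Sun (+2)  2065: Mon (+1)
  2066: Tue (+1)  2067: Wed (+1)  2068: Fri (+2)  2069: Sat (+1)
Thursday years: 2023, 2028, 2034, 2045, 2051, 2056, 2062 — 7 in total.

7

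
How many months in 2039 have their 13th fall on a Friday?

Check the 13th of each month of 2039: Jan 13: Thu, Feb 13: Sun, Mar 13: Sun, Apr 13: Wed, May 13: Fri, Jun 13: Mon, Jul 13: Wed, Aug 13: Sat, Sep 13: Tue, Oct 13: Thu, Nov 13: Sun, Dec 13: Tue.
Friday occurs in May — 1 month.

1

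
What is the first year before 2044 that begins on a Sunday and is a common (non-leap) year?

Jan 1 advances by 2 weekdays after a leap year and by 1 after a common year.
2044: Jan 1 is Friday (leap).
2043: Thursday
2042: Wednesday
2041: Tuesday
2040: Sunday (leap)
2039: Saturday
2038: Friday
2037: Thursday
2036: Tuesday (leap)
2035: Monday
2034: Sunday
2034 begins on a Sunday and is a common year.

2034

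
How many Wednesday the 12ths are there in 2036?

2

Check the 12th of each month of 2036: Jan 12: Sat, Feb 12: Tue, Mar 12: Wed, Apr 12: Sat, May 12: Mon, Jun 12: Thu, Jul 12: Sat, Aug 12: Tue, Sep 12: Fri, Oct 12: Sun, Nov 12: Wed, Dec 12: Fri.
Wednesday occurs in March, November — 2 months.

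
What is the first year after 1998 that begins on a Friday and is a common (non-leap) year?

Jan 1 advances by 2 weekdays after a leap year and by 1 after a common year.
1998: Jan 1 is Thursday.
1999: Friday
1999 begins on a Friday and is a common year.

1999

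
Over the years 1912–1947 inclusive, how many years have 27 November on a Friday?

Track 27 November's weekday year by year (advancing +1, or +2 across a Feb 29):
  1912: Wed  1913: Thu (+1)  1914: Fri (+1) ✓  1915: Sat (+1)  1916: Mon (+2)
  1917: Tue (+1)  1918: Wed (+1)  1919: Thu (+1)  1920: Sat (+2)  1921: Sun (+1)
  1922: Mon (+1)  1923: Tue (+1)  1924: Thu (+2)  1925: Fri (+1) ✓  … (8 more years) …
  1934: Tue (+1)  1935: Wed (+1)  1936: Fri (+2) ✓  1937: Sat (+1)  1938: Sun (+1)
  1939: Mon (+1)  1940: Wed (+2)  1941: Thu (+1)  1942: Fri (+1) ✓  1943: Sat (+1)
  1944: Mon (+2)  1945: Tue (+1)  1946: Wed (+1)  1947: Thu (+1)
Friday years: 1914, 1925, 1931, 1936, 1942 — 5 in total.

5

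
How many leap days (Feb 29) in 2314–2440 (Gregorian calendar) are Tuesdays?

5

Leap years in 2314–2440: 32 of them.
Feb 29 weekday advances by 5 (mod 7) from one leap year to the next four years later (or differs when a century non-leap intervenes).
Leap-day weekdays: 2316:Tue✓ 2320:Sun 2324:Fri 2328:Wed 2332:Mon 2336:Sat 2340:Thu 2344:Tue✓ 2348:Sun 2352:Fri 2356:Wed 2360:Mon 2364:Sat …(6 more)… 2392:Sat 2396:Thu 2400:Tue✓ 2404:Sun 2408:Fri 2412:Wed 2416:Mon 2420:Sat 2424:Thu 2428:Tue✓ 2432:Sun 2436:Fri 2440:Wed
Tuesday: 2316, 2344, 2372, 2400, 2428 → 5.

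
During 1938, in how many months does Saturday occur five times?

5

A month of length L has five Saturdays iff its first Saturday is on day ≤ L−28 (so day 1–3 in a 31-day month, 1–2 in a 30-day month, day 1 in a leap February).
Checking each month of 1938: Jan starts Sat (31d) ✓; Feb starts Tue (28d); Mar starts Tue (31d); Apr starts Fri (30d) ✓; May starts Sun (31d); Jun starts Wed (30d); Jul starts Fri (31d) ✓; Aug starts Mon (31d); Sep starts Thu (30d); Oct starts Sat (31d) ✓; Nov starts Tue (30d); Dec starts Thu (31d) ✓.
Five-Saturday months: January, April, July, October, December → 5.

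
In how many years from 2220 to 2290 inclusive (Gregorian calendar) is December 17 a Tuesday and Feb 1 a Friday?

Check each year's weekday for December 17 and Feb 1:
  2220: Sun/Tue  2221: Mon/Thu  2222: Tue/Fri ✓  2223: Wed/Sat  2224: Fri/Sun  2225: Sat/Tue  2226: Sun/Wed  2227: Mon/Thu  2228: Wed/Fri  2229: Thu/Sun  2230: Fri/Mon  2231: Sat/Tue  2232: Mon/Wed  2233: Tue/Fri ✓  …(43 more)…  2277: Mon/Thu  2278: Tue/Fri ✓  2279: Wed/Sat  2280: Fri/Sun  2281: Sat/Tue  2282: Sun/Wed  2283: Mon/Thu  2284: Wed/Fri  2285: Thu/Sun  2286: Fri/Mon  2287: Sat/Tue  2288: Mon/Wed  2289: Tue/Fri ✓  2290: Wed/Sat
Both conditions hold in: 2222, 2233, 2239, 2250, 2261, 2267, 2278, 2289 — 8.

8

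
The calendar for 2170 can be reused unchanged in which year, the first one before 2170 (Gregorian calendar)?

2159

Two years share a calendar iff Jan 1 falls on the same weekday and both are leap or both are common. 2170: Jan 1 is Monday, common year.
2169: Jan 1 Sunday, common
2168: Jan 1 Friday, leap
2167: Jan 1 Thursday, common
2166: Jan 1 Wednesday, common
2165: Jan 1 Tuesday, common
2164: Jan 1 Sunday, leap
2163: Jan 1 Saturday, common
2162: Jan 1 Friday, common
2161: Jan 1 Thursday, common
2160: Jan 1 Tuesday, leap
2159: Jan 1 Monday, common
2159 matches on both conditions.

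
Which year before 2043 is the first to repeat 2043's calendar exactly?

2037

Two years share a calendar iff Jan 1 falls on the same weekday and both are leap or both are common. 2043: Jan 1 is Thursday, common year.
2042: Jan 1 Wednesday, common
2041: Jan 1 Tuesday, common
2040: Jan 1 Sunday, leap
2039: Jan 1 Saturday, common
2038: Jan 1 Friday, common
2037: Jan 1 Thursday, common
2037 matches on both conditions.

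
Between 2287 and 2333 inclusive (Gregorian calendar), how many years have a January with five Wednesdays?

January has 31 days; it has five Wednesdays when Wednesday falls among the first (month-length − 28) days — i.e. when January 1 is one of Wednesday/Tuesday/Monday.
January 1 by year: 2287:Sat 2288:Sun 2289:Tue✓ 2290:Wed✓ 2291:Thu 2292:Fri 2293:Sun 2294:Mon✓ 2295:Tue✓ 2296:Wed✓ 2297:Fri 2298:Sat 2299:Sun 2300:Mon✓ 2301:Tue✓ …(17 more)… 2319:Wed✓ 2320:Thu 2321:Sat 2322:Sun 2323:Mon✓ 2324:Tue✓ 2325:Thu 2326:Fri 2327:Sat 2328:Sun 2329:Tue✓ 2330:Wed✓ 2331:Thu 2332:Fri 2333:Sun
Years with five Wednesdays: 2289, 2290, 2294, 2295, 2296, 2300, 2301, 2302, 2306, 2307, 2308, 2312, 2313, 2317, 2318, 2319, 2323, 2324, 2329, 2330 → 20.

20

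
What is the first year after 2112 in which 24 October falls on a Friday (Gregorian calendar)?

From one year to the next, a fixed date's weekday advances by 1, or by 2 when a Feb 29 lies between the two dates.
2112: October 24 is Monday.
2113: Tuesday (+1)
2114: Wednesday (+1)
2115: Thursday (+1)
2116: Saturday (+2)
2117: Sunday (+1)
2118: Monday (+1)
2119: Tuesday (+1)
2120: Thursday (+2)
2121: Friday (+1)
24 October falls on a Friday in 2121.

2121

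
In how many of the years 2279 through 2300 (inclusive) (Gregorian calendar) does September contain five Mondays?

5

September has 30 days; it has five Mondays when Monday falls among the first (month-length − 28) days — i.e. when September 1 is one of Monday/Sunday.
September 1 by year: 2279:Mon✓ 2280:Wed 2281:Thu 2282:Fri 2283:Sat 2284:Mon✓ 2285:Tue 2286:Wed 2287:Thu 2288:Sat 2289:Sun✓ 2290:Mon✓ 2291:Tue 2292:Thu 2293:Fri 2294:Sat 2295:Sun✓ 2296:Tue 2297:Wed 2298:Thu 2299:Fri 2300:Sat
Years with five Mondays: 2279, 2284, 2289, 2290, 2295 → 5.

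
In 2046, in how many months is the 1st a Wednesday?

Check the 1st of each month of 2046: Jan 1: Mon, Feb 1: Thu, Mar 1: Thu, Apr 1: Sun, May 1: Tue, Jun 1: Fri, Jul 1: Sun, Aug 1: Wed, Sep 1: Sat, Oct 1: Mon, Nov 1: Thu, Dec 1: Sat.
Wednesday occurs in August — 1 month.

1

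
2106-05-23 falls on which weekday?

January 1, 2106 is a Friday.
May 23 is day 143 of the year, i.e. 142 days after Jan 1.
142 mod 7 = 2, so advance 2 weekdays from Friday: Sunday.

Sunday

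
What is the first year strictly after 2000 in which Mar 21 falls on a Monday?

From one year to the next, a fixed date's weekday advances by 1, or by 2 when a Feb 29 lies between the two dates.
2000: March 21 is Tuesday.
2001: Wednesday (+1)
2002: Thursday (+1)
2003: Friday (+1)
2004: Sunday (+2)
2005: Monday (+1)
Mar 21 falls on a Monday in 2005.

2005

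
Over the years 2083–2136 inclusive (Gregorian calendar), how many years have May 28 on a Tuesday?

6

Track May 28's weekday year by year (advancing +1, or +2 across a Feb 29):
  2083: Fri  2084: Sun (+2)  2085: Mon (+1)  2086: Tue (+1) ✓  2087: Wed (+1)
  2088: Fri (+2)  2089: Sat (+1)  2090: Sun (+1)  2091: Mon (+1)  2092: Wed (+2)
  2093: Thu (+1)  2094: Fri (+1)  2095: Sat (+1)  2096: Mon (+2)  … (26 more years) …
  2123: Fri (+1)  2124: Sun (+2)  2125: Mon (+1)  2126: Tue (+1) ✓  2127: Wed (+1)
  2128: Fri (+2)  2129: Sat (+1)  2130: Sun (+1)  2131: Mon (+1)  2132: Wed (+2)
  2133: Thu (+1)  2134: Fri (+1)  2135: Sat (+1)  2136: Mon (+2)
Tuesday years: 2086, 2097, 2109, 2115, 2120, 2126 — 6 in total.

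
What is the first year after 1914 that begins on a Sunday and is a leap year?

1928

Jan 1 advances by 2 weekdays after a leap year and by 1 after a common year.
1914: Jan 1 is Thursday.
1915: Friday
1916: Saturday (leap)
1917: Monday
1918: Tuesday
1919: Wednesday
1920: Thursday (leap)
1921: Saturday
1922: Sunday
1923: Monday
1924: Tuesday (leap)
1925: Thursday
1926: Friday
1927: Saturday
1928: Sunday (leap)
1928 begins on a Sunday and is a leap year.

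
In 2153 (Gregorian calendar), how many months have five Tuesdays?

4

A month of length L has five Tuesdays iff its first Tuesday is on day ≤ L−28 (so day 1–3 in a 31-day month, 1–2 in a 30-day month, day 1 in a leap February).
Checking each month of 2153: Jan starts Mon (31d) ✓; Feb starts Thu (28d); Mar starts Thu (31d); Apr starts Sun (30d); May starts Tue (31d) ✓; Jun starts Fri (30d); Jul starts Sun (31d) ✓; Aug starts Wed (31d); Sep starts Sat (30d); Oct starts Mon (31d) ✓; Nov starts Thu (30d); Dec starts Sat (31d).
Five-Tuesday months: January, May, July, October → 4.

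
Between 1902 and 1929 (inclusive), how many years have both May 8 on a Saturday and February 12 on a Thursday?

Check each year's weekday for May 8 and February 12:
  1902: Thu/Wed  1903: Fri/Thu  1904: Sun/Fri  1905: Mon/Sun  1906: Tue/Mon  1907: Wed/Tue  1908: Fri/Wed  1909: Sat/Fri  1910: Sun/Sat  1911: Mon/Sun  1912: Wed/Mon  1913: Thu/Wed  1914: Fri/Thu  1915: Sat/Fri  1916: Mon/Sat  1917: Tue/Mon  1918: Wed/Tue  1919: Thu/Wed  1920: Sat/Thu ✓  1921: Sun/Sat  1922: Mon/Sun  1923: Tue/Mon  1924: Thu/Tue  1925: Fri/Thu  1926: Sat/Fri  1927: Sun/Sat  1928: Tue/Sun  1929: Wed/Tue
Both conditions hold in: 1920 — 1.

1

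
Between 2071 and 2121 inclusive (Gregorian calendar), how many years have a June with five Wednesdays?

15

June has 30 days; it has five Wednesdays when Wednesday falls among the first (month-length − 28) days — i.e. when June 1 is one of Wednesday/Tuesday.
June 1 by year: 2071:Mon 2072:Wed✓ 2073:Thu 2074:Fri 2075:Sat 2076:Mon 2077:Tue✓ 2078:Wed✓ 2079:Thu 2080:Sat 2081:Sun 2082:Mon 2083:Tue✓ 2084:Thu 2085:Fri …(21 more)… 2107:Wed✓ 2108:Fri 2109:Sat 2110:Sun 2111:Mon 2112:Wed✓ 2113:Thu 2114:Fri 2115:Sat 2116:Mon 2117:Tue✓ 2118:Wed✓ 2119:Thu 2120:Sat 2121:Sun
Years with five Wednesdays: 2072, 2077, 2078, 2083, 2088, 2089, 2094, 2095, 2100, 2101, 2106, 2107, 2112, 2117, 2118 → 15.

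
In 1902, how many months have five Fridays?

A month of length L has five Fridays iff its first Friday is on day ≤ L−28 (so day 1–3 in a 31-day month, 1–2 in a 30-day month, day 1 in a leap February).
Checking each month of 1902: Jan starts Wed (31d) ✓; Feb starts Sat (28d); Mar starts Sat (31d); Apr starts Tue (30d); May starts Thu (31d) ✓; Jun starts Sun (30d); Jul starts Tue (31d); Aug starts Fri (31d) ✓; Sep starts Mon (30d); Oct starts Wed (31d) ✓; Nov starts Sat (30d); Dec starts Mon (31d).
Five-Friday months: January, May, August, October → 4.

4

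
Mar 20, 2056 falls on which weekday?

Monday

January 1, 2056 is a Saturday.
March 20 is day 80 of the year, i.e. 79 days after Jan 1.
79 mod 7 = 2, so advance 2 weekdays from Saturday: Monday.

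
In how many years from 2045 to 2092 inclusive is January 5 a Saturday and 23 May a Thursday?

Check each year's weekday for January 5 and 23 May:
  2045: Thu/Tue  2046: Fri/Wed  2047: Sat/Thu ✓  2048: Sun/Sat  2049: Tue/Sun  2050: Wed/Mon  2051: Thu/Tue  2052: Fri/Thu  2053: Sun/Fri  2054: Mon/Sat  2055: Tue/Sun  2056: Wed/Tue  2057: Fri/Wed  2058: Sat/Thu ✓  …(20 more)…  2079: Thu/Tue  2080: Fri/Thu  2081: Sun/Fri  2082: Mon/Sat  2083: Tue/Sun  2084: Wed/Tue  2085: Fri/Wed  2086: Sat/Thu ✓  2087: Sun/Fri  2088: Mon/Sun  2089: Wed/Mon  2090: Thu/Tue  2091: Fri/Wed  2092: Sat/Fri
Both conditions hold in: 2047, 2058, 2069, 2075, 2086 — 5.

5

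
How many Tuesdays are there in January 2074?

5

January 2074 has 31 days and begins on Monday.
The first Tuesday is January 2.
Tuesdays fall on 2, 9, 16, 23, 30 — that's 5.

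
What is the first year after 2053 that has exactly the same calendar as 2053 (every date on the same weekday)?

2059

Two years share a calendar iff Jan 1 falls on the same weekday and both are leap or both are common. 2053: Jan 1 is Wednesday, common year.
2054: Jan 1 Thursday, common
2055: Jan 1 Friday, common
2056: Jan 1 Saturday, leap
2057: Jan 1 Monday, common
2058: Jan 1 Tuesday, common
2059: Jan 1 Wednesday, common
2059 matches on both conditions.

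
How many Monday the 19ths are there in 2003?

Check the 19th of each month of 2003: Jan 19: Sun, Feb 19: Wed, Mar 19: Wed, Apr 19: Sat, May 19: Mon, Jun 19: Thu, Jul 19: Sat, Aug 19: Tue, Sep 19: Fri, Oct 19: Sun, Nov 19: Wed, Dec 19: Fri.
Monday occurs in May — 1 month.

1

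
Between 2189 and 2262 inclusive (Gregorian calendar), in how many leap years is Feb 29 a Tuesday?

2

Leap years in 2189–2262: 17 of them.
Feb 29 weekday advances by 5 (mod 7) from one leap year to the next four years later (or differs when a century non-leap intervenes).
Leap-day weekdays: 2192:Wed 2196:Mon 2204:Wed 2208:Mon 2212:Sat 2216:Thu 2220:Tue✓ 2224:Sun 2228:Fri 2232:Wed 2236:Mon 2240:Sat 2244:Thu 2248:Tue✓ 2252:Sun 2256:Fri 2260:Wed
Tuesday: 2220, 2248 → 2.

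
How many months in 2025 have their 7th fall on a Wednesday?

Check the 7th of each month of 2025: Jan 7: Tue, Feb 7: Fri, Mar 7: Fri, Apr 7: Mon, May 7: Wed, Jun 7: Sat, Jul 7: Mon, Aug 7: Thu, Sep 7: Sun, Oct 7: Tue, Nov 7: Fri, Dec 7: Sun.
Wednesday occurs in May — 1 month.

1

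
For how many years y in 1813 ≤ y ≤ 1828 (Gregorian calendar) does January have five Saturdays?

January has 31 days; it has five Saturdays when Saturday falls among the first (month-length − 28) days — i.e. when January 1 is one of Saturday/Friday/Thursday.
January 1 by year: 1813:Fri✓ 1814:Sat✓ 1815:Sun 1816:Mon 1817:Wed 1818:Thu✓ 1819:Fri✓ 1820:Sat✓ 1821:Mon 1822:Tue 1823:Wed 1824:Thu✓ 1825:Sat✓ 1826:Sun 1827:Mon 1828:Tue
Years with five Saturdays: 1813, 1814, 1818, 1819, 1820, 1824, 1825 → 7.

7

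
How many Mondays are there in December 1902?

5

December 1902 has 31 days and begins on Monday.
The first Monday is December 1.
Mondays fall on 1, 8, 15, 22, 29 — that's 5.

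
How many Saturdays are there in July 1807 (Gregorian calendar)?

July 1807 has 31 days and begins on Wednesday.
The first Saturday is July 4.
Saturdays fall on 4, 11, 18, 25 — that's 4.

4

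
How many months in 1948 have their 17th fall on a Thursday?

1

Check the 17th of each month of 1948: Jan 17: Sat, Feb 17: Tue, Mar 17: Wed, Apr 17: Sat, May 17: Mon, Jun 17: Thu, Jul 17: Sat, Aug 17: Tue, Sep 17: Fri, Oct 17: Sun, Nov 17: Wed, Dec 17: Fri.
Thursday occurs in June — 1 month.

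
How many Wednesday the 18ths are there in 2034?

2

Check the 18th of each month of 2034: Jan 18: Wed, Feb 18: Sat, Mar 18: Sat, Apr 18: Tue, May 18: Thu, Jun 18: Sun, Jul 18: Tue, Aug 18: Fri, Sep 18: Mon, Oct 18: Wed, Nov 18: Sat, Dec 18: Mon.
Wednesday occurs in January, October — 2 months.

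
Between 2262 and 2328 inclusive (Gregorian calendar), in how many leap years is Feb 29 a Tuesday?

2

Leap years in 2262–2328: 16 of them.
Feb 29 weekday advances by 5 (mod 7) from one leap year to the next four years later (or differs when a century non-leap intervenes).
Leap-day weekdays: 2264:Mon 2268:Sat 2272:Thu 2276:Tue✓ 2280:Sun 2284:Fri 2288:Wed 2292:Mon 2296:Sat 2304:Mon 2308:Sat 2312:Thu 2316:Tue✓ 2320:Sun 2324:Fri 2328:Wed
Tuesday: 2276, 2316 → 2.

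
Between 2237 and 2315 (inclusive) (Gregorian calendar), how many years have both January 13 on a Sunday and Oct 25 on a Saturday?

2

Check each year's weekday for January 13 and Oct 25:
  2237: Fri/Wed  2238: Sat/Thu  2239: Sun/Fri  2240: Mon/Sun  2241: Wed/Mon  2242: Thu/Tue  2243: Fri/Wed  2244: Sat/Fri  2245: Mon/Sat  2246: Tue/Sun  2247: Wed/Mon  2248: Thu/Wed  2249: Sat/Thu  2250: Sun/Fri  …(51 more)…  2302: Mon/Sat  2303: Tue/Sun  2304: Wed/Tue  2305: Fri/Wed  2306: Sat/Thu  2307: Sun/Fri  2308: Mon/Sun  2309: Wed/Mon  2310: Thu/Tue  2311: Fri/Wed  2312: Sat/Fri  2313: Mon/Sat  2314: Tue/Sun  2315: Wed/Mon
Both conditions hold in: 2256, 2284 — 2.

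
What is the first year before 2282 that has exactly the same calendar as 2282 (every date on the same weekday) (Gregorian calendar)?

2271

Two years share a calendar iff Jan 1 falls on the same weekday and both are leap or both are common. 2282: Jan 1 is Sunday, common year.
2281: Jan 1 Saturday, common
2280: Jan 1 Thursday, leap
2279: Jan 1 Wednesday, common
2278: Jan 1 Tuesday, common
2277: Jan 1 Monday, common
2276: Jan 1 Saturday, leap
2275: Jan 1 Friday, common
2274: Jan 1 Thursday, common
2273: Jan 1 Wednesday, common
2272: Jan 1 Monday, leap
2271: Jan 1 Sunday, common
2271 matches on both conditions.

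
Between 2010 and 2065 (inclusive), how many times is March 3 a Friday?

8

Track March 3's weekday year by year (advancing +1, or +2 across a Feb 29):
  2010: Wed  2011: Thu (+1)  2012: Sat (+2)  2013: Sun (+1)  2014: Mon (+1)
  2015: Tue (+1)  2016: Thu (+2)  2017: Fri (+1) ✓  2018: Sat (+1)  2019: Sun (+1)
  2020: Tue (+2)  2021: Wed (+1)  2022: Thu (+1)  2023: Fri (+1) ✓  … (28 more years) …
  2052: Sun (+2)  2053: Mon (+1)  2054: Tue (+1)  2055: Wed (+1)  2056: Fri (+2) ✓
  2057: Sat (+1)  2058: Sun (+1)  2059: Mon (+1)  2060: Wed (+2)  2061: Thu (+1)
  2062: Fri (+1) ✓  2063: Sat (+1)  2064: Mon (+2)  2065: Tue (+1)
Friday years: 2017, 2023, 2028, 2034, 2045, 2051, 2056, 2062 — 8 in total.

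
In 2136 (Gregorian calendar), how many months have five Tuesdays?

A month of length L has five Tuesdays iff its first Tuesday is on day ≤ L−28 (so day 1–3 in a 31-day month, 1–2 in a 30-day month, day 1 in a leap February).
Checking each month of 2136: Jan starts Sun (31d) ✓; Feb starts Wed (29d); Mar starts Thu (31d); Apr starts Sun (30d); May starts Tue (31d) ✓; Jun starts Fri (30d); Jul starts Sun (31d) ✓; Aug starts Wed (31d); Sep starts Sat (30d); Oct starts Mon (31d) ✓; Nov starts Thu (30d); Dec starts Sat (31d).
Five-Tuesday months: January, May, July, October → 4.

4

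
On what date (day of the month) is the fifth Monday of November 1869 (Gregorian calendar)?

November 1, 1869 is a Monday, so the first Monday is the 1st.
The fifth Monday is 1 + 28 = 29.

29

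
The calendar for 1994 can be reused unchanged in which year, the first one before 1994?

1983

Two years share a calendar iff Jan 1 falls on the same weekday and both are leap or both are common. 1994: Jan 1 is Saturday, common year.
1993: Jan 1 Friday, common
1992: Jan 1 Wednesday, leap
1991: Jan 1 Tuesday, common
1990: Jan 1 Monday, common
1989: Jan 1 Sunday, common
1988: Jan 1 Friday, leap
1987: Jan 1 Thursday, common
1986: Jan 1 Wednesday, common
1985: Jan 1 Tuesday, common
1984: Jan 1 Sunday, leap
1983: Jan 1 Saturday, common
1983 matches on both conditions.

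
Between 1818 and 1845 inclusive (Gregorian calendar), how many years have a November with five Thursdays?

8

November has 30 days; it has five Thursdays when Thursday falls among the first (month-length − 28) days — i.e. when November 1 is one of Thursday/Wednesday.
November 1 by year: 1818:Sun 1819:Mon 1820:Wed✓ 1821:Thu✓ 1822:Fri 1823:Sat 1824:Mon 1825:Tue 1826:Wed✓ 1827:Thu✓ 1828:Sat 1829:Sun 1830:Mon 1831:Tue 1832:Thu✓ 1833:Fri 1834:Sat 1835:Sun 1836:Tue 1837:Wed✓ 1838:Thu✓ 1839:Fri 1840:Sun 1841:Mon 1842:Tue 1843:Wed✓ 1844:Fri 1845:Sat
Years with five Thursdays: 1820, 1821, 1826, 1827, 1832, 1837, 1838, 1843 → 8.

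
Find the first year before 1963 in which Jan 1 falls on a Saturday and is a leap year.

Jan 1 advances by 2 weekdays after a leap year and by 1 after a common year.
1963: Jan 1 is Tuesday.
1962: Monday
1961: Sunday
1960: Friday (leap)
1959: Thursday
1958: Wednesday
1957: Tuesday
1956: Sunday (leap)
1955: Saturday
1954: Friday
1953: Thursday
1952: Tuesday (leap)
1951: Monday
1950: Sunday
1949: Saturday
1948: Thursday (leap)
1947: Wednesday
1946: Tuesday
1945: Monday
1944: Saturday (leap)
1944 begins on a Saturday and is a leap year.

1944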